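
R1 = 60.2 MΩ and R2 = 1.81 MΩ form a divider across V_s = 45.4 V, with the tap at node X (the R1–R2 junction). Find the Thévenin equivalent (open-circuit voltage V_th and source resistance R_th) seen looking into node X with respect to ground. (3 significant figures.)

V_th ≈ 1.33 V, R_th ≈ 1.76 MΩ

V_th is the unloaded tap voltage: V_s · R2/(R1+R2) = 45.4 × 0.02919 = 1.325 V.
Looking into X with the source shorted: R_th = R1·R2/(R1+R2) = 60.20 × 1.81/62.01 = 1.757 MΩ.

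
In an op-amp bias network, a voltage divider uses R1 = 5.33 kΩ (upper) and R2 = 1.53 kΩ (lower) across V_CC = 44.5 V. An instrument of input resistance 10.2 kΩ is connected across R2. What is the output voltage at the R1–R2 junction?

First combine the lower leg with the load: R2 ‖ R_L = 1.330 kΩ.
Now apply the divider: V_out = 44.5 × 0.1998 = 8.889 V.

V_out ≈ 8.89 V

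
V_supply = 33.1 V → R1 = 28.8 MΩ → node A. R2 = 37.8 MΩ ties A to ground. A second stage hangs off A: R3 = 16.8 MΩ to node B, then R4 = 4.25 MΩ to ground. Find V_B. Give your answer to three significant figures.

V_B ≈ 2.14 V

The second stage (R3 + R4 = 21.05 MΩ) loads node A in parallel with R2.
R2 ‖ (R3+R4) = 13.52 MΩ.
So V_A = 33.1 × 0.3195 = 10.57 V.
V_B = V_A × 0.2019 = 2.135 V.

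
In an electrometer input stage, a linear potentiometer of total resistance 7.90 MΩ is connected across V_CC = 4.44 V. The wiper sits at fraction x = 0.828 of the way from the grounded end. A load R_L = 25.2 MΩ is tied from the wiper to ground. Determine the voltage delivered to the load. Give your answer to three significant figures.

The pot divides into 1.359 MΩ above the wiper and 6.541 MΩ below.
R_L loads the lower segment: effective lower R = 5.193 MΩ.
Then V_out = V_CC · 5.193/(1.359 + 5.193) = 3.519 V.
(Unloaded: V_out = x·V_CC = 3.68 V.)

V_out ≈ 3.52 V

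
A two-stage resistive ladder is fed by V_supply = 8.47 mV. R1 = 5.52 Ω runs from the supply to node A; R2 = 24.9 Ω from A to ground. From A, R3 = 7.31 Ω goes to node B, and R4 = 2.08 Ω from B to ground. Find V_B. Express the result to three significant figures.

Looking into the second stage from A: R3 + R4 = 9.390 Ω appears in parallel with R2.
R2 ‖ (R3+R4) = 6.819 Ω.
V_A = 8.47 × 6.819/(5.52 + 6.819) = 4.681 mV.
Then the unloaded second divider: V_B = V_A × R4/(R3+R4) = 4.681 × 0.2215 = 1.037 mV.

V_B ≈ 1.04 mV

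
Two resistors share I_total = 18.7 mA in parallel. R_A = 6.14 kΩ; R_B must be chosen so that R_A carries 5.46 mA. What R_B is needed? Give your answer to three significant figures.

The fraction through R_A equals R_B/(R_A+R_B).
5.46/18.7 = R_B/(R_A + R_B) → R_B = R_A · (0.2920)/(1 − 0.2920) = 6.14 × 0.4124 = 2.532 kΩ.

R_B ≈ 2.53 kΩ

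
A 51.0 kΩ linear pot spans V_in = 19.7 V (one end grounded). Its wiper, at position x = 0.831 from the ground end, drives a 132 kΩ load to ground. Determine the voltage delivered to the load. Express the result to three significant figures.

Split the track: R_lower = x·R_p = 42.38 kΩ, R_upper = (1−x)·R_p = 8.619 kΩ.
Lower segment in parallel with the load: 42.38 ‖ 132 = 32.08 kΩ.
Then V_out = V_in · 32.08/(8.619 + 32.08) = 15.53 V.
(Unloaded: V_out = x·V_in = 16.4 V.)

V_out ≈ 15.5 V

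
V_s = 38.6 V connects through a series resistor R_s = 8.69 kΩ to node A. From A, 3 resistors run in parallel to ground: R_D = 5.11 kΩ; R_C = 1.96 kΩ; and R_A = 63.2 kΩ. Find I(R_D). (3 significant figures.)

I ≈ 1.04 mA

Parallel bank: R_p = 1/(1/5.11 + 1/1.96 + 1/63.2) = 1.386 kΩ.
V_A by voltage divider: V_A = 38.6 × 1.386/(8.69 + 1.386) = 5.308 V.
I(R_D) = V_A / R_D = 5.308/5.11 = 1.039 mA.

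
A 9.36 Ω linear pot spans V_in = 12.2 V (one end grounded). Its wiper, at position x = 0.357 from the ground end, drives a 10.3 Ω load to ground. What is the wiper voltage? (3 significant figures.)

Split the track: R_lower = x·R_p = 3.342 Ω, R_upper = (1−x)·R_p = 6.018 Ω.
R_L loads the lower segment: effective lower R = 2.523 Ω.
Then V_out = V_in · 2.523/(6.018 + 2.523) = 3.604 V.

V_out ≈ 3.60 V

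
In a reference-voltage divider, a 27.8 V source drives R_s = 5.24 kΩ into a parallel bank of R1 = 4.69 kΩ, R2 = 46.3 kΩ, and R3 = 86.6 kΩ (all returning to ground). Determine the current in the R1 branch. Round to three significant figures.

Parallel bank: R_p = 1/(1/4.69 + 1/46.3 + 1/86.6) = 4.059 kΩ.
Node voltage V_A = V_CC · R_p/(R_s + R_p) = 27.8 × 0.4365 = 12.13 V.
I(R1) = V_A / R1 = 12.13/4.69 = 2.587 mA.

I ≈ 2.59 mA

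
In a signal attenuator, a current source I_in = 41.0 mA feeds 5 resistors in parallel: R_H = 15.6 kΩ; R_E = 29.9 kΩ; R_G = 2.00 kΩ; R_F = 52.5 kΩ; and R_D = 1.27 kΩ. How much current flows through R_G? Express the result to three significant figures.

I ≈ 14.6 mA

Conductances: ΣG = 1/15.6 + 1/29.9 + 1/2.00 + 1/52.5 + 1/1.27 = 1.404 (1/kΩ).
Current divider: I(R_G) = I_in · G_k/ΣG = 41.0 × (0.5000/1.404) = 41.0 × 0.3561 = 14.60 mA.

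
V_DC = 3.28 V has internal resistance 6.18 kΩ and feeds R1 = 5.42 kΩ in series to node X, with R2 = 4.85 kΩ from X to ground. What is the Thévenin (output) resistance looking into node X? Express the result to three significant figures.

R_th ≈ 3.42 kΩ

R1' = 6.18 + 5.42 = 11.60 kΩ (source resistance + R1).
With V_DC suppressed (replaced by a short), R_th = R1' ‖ R2 = (11.60 × 4.85)/(11.60 + 4.85) = 3.420 kΩ.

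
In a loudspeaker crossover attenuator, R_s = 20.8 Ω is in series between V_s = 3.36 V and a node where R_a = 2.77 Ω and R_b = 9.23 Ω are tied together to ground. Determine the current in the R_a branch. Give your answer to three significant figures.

Parallel bank: R_p = 1/(1/2.77 + 1/9.23) = 2.131 Ω.
V_A = 3.36 × 2.131/22.93 = 0.3122 V.
Branch current I = V_A/R_a = 0.3122/2.77 = 0.1127 A.

I ≈ 0.113 A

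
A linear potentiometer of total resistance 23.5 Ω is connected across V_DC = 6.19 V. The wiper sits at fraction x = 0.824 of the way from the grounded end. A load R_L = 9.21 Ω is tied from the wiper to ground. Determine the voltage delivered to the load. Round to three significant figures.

The pot divides into 4.136 Ω above the wiper and 19.36 Ω below.
Lower segment in parallel with the load: 19.36 ‖ 9.21 = 6.241 Ω.
Loaded-divider output: V_out = 6.19 × 0.6014 = 3.723 V.

V_out ≈ 3.72 V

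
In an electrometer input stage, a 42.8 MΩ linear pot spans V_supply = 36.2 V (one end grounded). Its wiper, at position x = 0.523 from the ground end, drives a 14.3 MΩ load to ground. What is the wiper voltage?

Lower segment x·R_p = 22.38 MΩ; upper segment (1−x)·R_p = 20.42 MΩ.
Lower segment in parallel with the load: 22.38 ‖ 14.3 = 8.726 MΩ.
V_out = 36.2 × 8.726/(20.42 + 8.726) = 10.84 V.

V_out ≈ 10.8 V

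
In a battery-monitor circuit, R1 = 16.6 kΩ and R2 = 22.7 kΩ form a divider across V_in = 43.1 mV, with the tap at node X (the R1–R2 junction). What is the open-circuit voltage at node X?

V_th ≈ 24.9 mV

V_th is the unloaded tap voltage: V_in · R2/(R1+R2) = 43.1 × 0.5776 = 24.89 mV.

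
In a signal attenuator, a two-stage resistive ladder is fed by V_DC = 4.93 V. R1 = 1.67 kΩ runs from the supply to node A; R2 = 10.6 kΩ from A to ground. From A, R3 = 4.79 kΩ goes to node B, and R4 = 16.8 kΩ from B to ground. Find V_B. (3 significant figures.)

The second stage (R3 + R4 = 21.59 kΩ) loads node A in parallel with R2.
R2 ‖ (R3+R4) = 7.109 kΩ.
V_A = 4.93 × 7.109/(1.67 + 7.109) = 3.992 V.
V_B = V_A × 0.7781 = 3.107 V.

V_B ≈ 3.11 V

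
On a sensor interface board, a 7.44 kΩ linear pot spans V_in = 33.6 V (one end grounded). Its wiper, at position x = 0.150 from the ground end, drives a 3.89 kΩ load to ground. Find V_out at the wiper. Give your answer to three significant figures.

V_out ≈ 4.05 V

Lower segment x·R_p = 1.116 kΩ; upper segment (1−x)·R_p = 6.324 kΩ.
(x·R_p) ‖ R_L = 0.8672 kΩ.
V_out = 33.6 × 0.8672/(6.324 + 0.8672) = 4.052 V.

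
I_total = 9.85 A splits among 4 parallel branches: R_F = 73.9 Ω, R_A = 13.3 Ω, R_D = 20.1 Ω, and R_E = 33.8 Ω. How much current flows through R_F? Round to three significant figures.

I ≈ 0.793 A

Conductances: ΣG = 1/73.9 + 1/13.3 + 1/20.1 + 1/33.8 = 0.1681 (1/Ω).
R_F takes the fraction G_k/ΣG = 0.01353/0.1681 = 0.08052, so I = 9.85 × 0.08052 = 0.7931 A.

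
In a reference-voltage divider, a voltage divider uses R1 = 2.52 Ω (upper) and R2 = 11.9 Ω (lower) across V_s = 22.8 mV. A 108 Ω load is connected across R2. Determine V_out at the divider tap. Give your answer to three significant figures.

V_out ≈ 18.5 mV

R2 ‖ R_L = (11.9 × 108)/(11.9 + 108) = 10.72 Ω.
Voltage divider with the loaded lower leg: V_out = 22.8 × 10.72/(2.52 + 10.72) = 22.8 × 0.8097 = 18.46 mV.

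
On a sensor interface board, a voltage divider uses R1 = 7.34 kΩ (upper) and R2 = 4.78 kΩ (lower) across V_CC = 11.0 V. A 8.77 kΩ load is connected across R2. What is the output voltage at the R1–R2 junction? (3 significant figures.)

First combine the lower leg with the load: R2 ‖ R_L = 3.094 kΩ.
Voltage divider with the loaded lower leg: V_out = 11.0 × 3.094/(7.34 + 3.094) = 11.0 × 0.2965 = 3.262 V.

V_out ≈ 3.26 V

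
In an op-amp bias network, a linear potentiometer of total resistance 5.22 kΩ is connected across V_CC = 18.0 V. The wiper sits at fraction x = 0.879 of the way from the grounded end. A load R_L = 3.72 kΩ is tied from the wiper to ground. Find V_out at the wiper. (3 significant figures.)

Split the track: R_lower = x·R_p = 4.588 kΩ, R_upper = (1−x)·R_p = 0.6316 kΩ.
R_L loads the lower segment: effective lower R = 2.054 kΩ.
V_out = 18.0 × 2.054/(0.6316 + 2.054) = 13.77 V.
(Unloaded: V_out = x·V_CC = 15.8 V.)

V_out ≈ 13.8 V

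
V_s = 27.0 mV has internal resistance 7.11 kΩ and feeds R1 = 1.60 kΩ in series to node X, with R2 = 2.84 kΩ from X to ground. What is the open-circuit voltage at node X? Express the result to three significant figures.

V_th ≈ 6.64 mV

R1' = 7.11 + 1.60 = 8.710 kΩ (source resistance + R1).
V_th is the unloaded tap voltage: V_s · R2/(R1'+R2) = 27.0 × 0.2459 = 6.639 mV.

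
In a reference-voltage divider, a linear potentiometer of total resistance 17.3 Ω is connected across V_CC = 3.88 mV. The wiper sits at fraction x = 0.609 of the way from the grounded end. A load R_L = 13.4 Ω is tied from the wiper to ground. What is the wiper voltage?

V_out ≈ 1.81 mV

Split the track: R_lower = x·R_p = 10.54 Ω, R_upper = (1−x)·R_p = 6.764 Ω.
(x·R_p) ‖ R_L = 5.898 Ω.
Loaded-divider output: V_out = 3.88 × 0.4658 = 1.807 mV.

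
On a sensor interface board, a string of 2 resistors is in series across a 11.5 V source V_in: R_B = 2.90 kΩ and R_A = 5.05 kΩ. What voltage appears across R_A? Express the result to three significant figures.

Total series resistance ΣR = 2.90 + 5.05 = 7.950 kΩ.
V = V_in · R/ΣR = 11.5 × 0.6352 = 7.305 V.

V ≈ 7.31 V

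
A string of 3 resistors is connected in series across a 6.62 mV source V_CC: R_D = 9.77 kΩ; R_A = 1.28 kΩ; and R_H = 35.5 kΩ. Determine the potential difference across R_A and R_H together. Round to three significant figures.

V ≈ 5.23 mV

Series total: ΣR = 9.77 + 1.28 + 35.5 = 46.55 kΩ.
R_{R_A..R_H} = 1.28 + 35.5 = 36.78 kΩ.
By the voltage-divider rule, V = 6.62 × 36.78/46.55 = 5.231 mV.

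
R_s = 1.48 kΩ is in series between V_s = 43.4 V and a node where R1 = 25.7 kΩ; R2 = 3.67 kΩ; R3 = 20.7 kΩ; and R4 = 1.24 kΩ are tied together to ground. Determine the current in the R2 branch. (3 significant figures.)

I ≈ 4.34 mA

Equivalent of the parallel group: R_p = 0.8575 kΩ.
V_A = 43.4 × 0.8575/2.338 = 15.92 V.
I(R2) = V_A / R2 = 15.92/3.67 = 4.338 mA.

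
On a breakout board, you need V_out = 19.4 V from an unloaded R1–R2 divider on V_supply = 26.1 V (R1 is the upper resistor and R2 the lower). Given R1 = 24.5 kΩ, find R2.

Required fraction k = V_out/V_supply = 0.7433.
Rearranging, R2 = R1·k/(1−k) = 24.5 × 2.896 = 70.94 kΩ.

R2 ≈ 70.9 kΩ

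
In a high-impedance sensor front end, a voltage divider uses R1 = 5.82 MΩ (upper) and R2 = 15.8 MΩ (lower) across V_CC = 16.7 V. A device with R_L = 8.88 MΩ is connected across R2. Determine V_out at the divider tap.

First combine the lower leg with the load: R2 ‖ R_L = 5.685 MΩ.
Then V_out = V_CC · R2'/(R1 + R2') = 16.7 × 5.685/11.50 = 8.252 V.
(Unloaded it would be 12.2 V; the load pulls it down.)

V_out ≈ 8.25 V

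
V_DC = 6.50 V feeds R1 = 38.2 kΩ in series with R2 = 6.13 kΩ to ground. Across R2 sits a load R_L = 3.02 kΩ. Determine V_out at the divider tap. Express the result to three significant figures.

V_out ≈ 0.327 V

First combine the lower leg with the load: R2 ‖ R_L = 2.023 kΩ.
Then V_out = V_DC · R2'/(R1 + R2') = 6.50 × 2.023/40.22 = 0.3270 V.
(Unloaded it would be 0.899 V; the load pulls it down.)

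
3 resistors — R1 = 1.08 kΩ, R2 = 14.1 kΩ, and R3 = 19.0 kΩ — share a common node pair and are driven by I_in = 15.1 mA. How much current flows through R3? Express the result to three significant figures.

I ≈ 0.757 mA

Total conductance ΣG = 1/1.08 + 1/14.1 + 1/19.0 = 1.049 (units of 1/kΩ).
By the current-divider rule, I = I_in · G_k/ΣG = 15.1 × 0.05015 = 0.7573 mA.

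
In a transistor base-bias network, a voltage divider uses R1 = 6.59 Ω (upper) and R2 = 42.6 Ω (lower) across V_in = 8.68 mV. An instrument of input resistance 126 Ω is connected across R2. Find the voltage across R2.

First combine the lower leg with the load: R2 ‖ R_L = 31.84 Ω.
Voltage divider with the loaded lower leg: V_out = 8.68 × 31.84/(6.59 + 31.84) = 8.68 × 0.8285 = 7.191 mV.

V_out ≈ 7.19 mV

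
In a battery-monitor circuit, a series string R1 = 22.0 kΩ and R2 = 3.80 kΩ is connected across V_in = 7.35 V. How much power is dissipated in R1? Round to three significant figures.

P ≈ 1.79 mW

The common current is I = 7.35/25.80 = 0.2849 mA.
P = I²R = 0.08116 × 22.0 = 1.785 mW.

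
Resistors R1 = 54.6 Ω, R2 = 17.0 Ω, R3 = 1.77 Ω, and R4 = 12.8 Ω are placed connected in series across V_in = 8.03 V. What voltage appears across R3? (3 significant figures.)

ΣR = 54.6 + 17.0 + 1.77 + 12.8 = 86.17 Ω.
Voltage divider: V = V_in · (1.770 / 86.17) = 8.03 × 0.02054 = 0.1649 V.

V ≈ 0.165 V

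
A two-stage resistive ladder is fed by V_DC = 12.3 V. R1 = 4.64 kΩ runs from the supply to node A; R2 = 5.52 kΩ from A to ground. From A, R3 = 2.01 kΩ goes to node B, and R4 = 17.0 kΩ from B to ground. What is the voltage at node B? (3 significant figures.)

The second stage (R3 + R4 = 19.01 kΩ) loads node A in parallel with R2.
R2 ‖ (R3+R4) = 4.278 kΩ.
So V_A = 12.3 × 0.4797 = 5.900 V.
V_B = V_A × 0.8943 = 5.276 V.

V_B ≈ 5.28 V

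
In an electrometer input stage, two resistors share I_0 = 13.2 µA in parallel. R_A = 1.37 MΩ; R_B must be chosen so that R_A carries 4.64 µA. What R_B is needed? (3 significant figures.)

The fraction through R_A equals R_B/(R_A+R_B).
With f = 0.3515, R_B = R_A · f/(1−f) = 1.37 × 0.5421 = 0.7426 MΩ.

R_B ≈ 0.743 MΩ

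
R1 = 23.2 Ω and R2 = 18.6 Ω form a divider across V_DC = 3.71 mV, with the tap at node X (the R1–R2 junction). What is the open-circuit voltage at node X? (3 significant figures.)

V_th ≈ 1.65 mV

With X open, the divider is unloaded: V_th = 3.71 × 18.6/41.80 = 1.651 mV.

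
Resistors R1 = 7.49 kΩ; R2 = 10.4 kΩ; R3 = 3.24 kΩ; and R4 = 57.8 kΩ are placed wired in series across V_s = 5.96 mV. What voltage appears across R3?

Total series resistance ΣR = 7.49 + 10.4 + 3.24 + 57.8 = 78.93 kΩ.
By the voltage-divider rule, V = 5.96 × 3.240/78.93 = 0.2447 mV.

V ≈ 0.245 mV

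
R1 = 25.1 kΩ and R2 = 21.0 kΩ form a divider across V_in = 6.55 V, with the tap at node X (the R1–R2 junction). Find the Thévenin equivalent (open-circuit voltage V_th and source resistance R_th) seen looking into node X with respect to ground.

V_th ≈ 2.98 V, R_th ≈ 11.4 kΩ

V_th is the unloaded tap voltage: V_in · R2/(R1+R2) = 6.55 × 0.4555 = 2.984 V.
Looking into X with the source shorted: R_th = R1·R2/(R1+R2) = 25.10 × 21.0/46.10 = 11.43 kΩ.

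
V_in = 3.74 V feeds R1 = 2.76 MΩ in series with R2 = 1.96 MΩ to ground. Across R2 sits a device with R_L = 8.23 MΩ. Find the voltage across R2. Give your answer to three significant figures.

V_out ≈ 1.36 V

The load sits in parallel with R2, giving an effective lower resistance R2' = R2·R_L/(R2+R_L) = 1.583 MΩ.
Then V_out = V_in · R2'/(R1 + R2') = 3.74 × 1.583/4.343 = 1.363 V.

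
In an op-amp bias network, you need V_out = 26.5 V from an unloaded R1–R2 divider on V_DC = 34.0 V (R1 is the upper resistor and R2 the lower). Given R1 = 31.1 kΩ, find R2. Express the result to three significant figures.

R2 ≈ 110 kΩ

The divider ratio is R2/(R1+R2) = 26.5/34.0 = 0.7794.
So R2 = R1 · V_out/(V_DC − V_out) = 31.1 × 26.5/(34.0 − 26.5) = 31.1 × 3.533 = 109.9 kΩ.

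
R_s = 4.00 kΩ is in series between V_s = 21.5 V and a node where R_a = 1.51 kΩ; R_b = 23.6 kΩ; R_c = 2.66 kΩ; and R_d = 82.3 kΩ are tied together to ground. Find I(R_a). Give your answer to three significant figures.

I ≈ 2.65 mA

Equivalent of the parallel group: R_p = 0.9152 kΩ.
Node voltage V_A = V_s · R_p/(R_s + R_p) = 21.5 × 0.1862 = 4.003 V.
Branch current I = V_A/R_a = 4.003/1.51 = 2.651 mA.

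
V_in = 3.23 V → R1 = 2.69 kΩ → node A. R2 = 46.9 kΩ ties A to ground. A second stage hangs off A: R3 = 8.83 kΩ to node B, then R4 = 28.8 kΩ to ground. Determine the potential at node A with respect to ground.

Node A sees R2 in parallel with the series input of stage 2, R3 + R4 = 37.63 kΩ.
Effective lower resistance at A: R2 ‖ 37.63 = 20.88 kΩ.
So V_A = 3.23 × 0.8859 = 2.861 V.

V_A ≈ 2.86 V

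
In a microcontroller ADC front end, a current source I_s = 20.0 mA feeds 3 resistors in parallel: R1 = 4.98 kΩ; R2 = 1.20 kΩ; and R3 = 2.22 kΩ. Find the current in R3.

I ≈ 6.07 mA

ΣG = 1/4.98 + 1/1.20 + 1/2.22 = 1.485.
Current divider: I(R3) = I_s · G_k/ΣG = 20.0 × (0.4505/1.485) = 20.0 × 0.3034 = 6.068 mA.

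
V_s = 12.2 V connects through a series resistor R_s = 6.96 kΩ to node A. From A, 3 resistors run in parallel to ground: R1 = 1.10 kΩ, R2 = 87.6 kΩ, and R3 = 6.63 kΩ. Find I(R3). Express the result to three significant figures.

I ≈ 0.218 mA

Parallel bank: R_p = 1/(1/1.10 + 1/87.6 + 1/6.63) = 0.9334 kΩ.
V_A by voltage divider: V_A = 12.2 × 0.9334/(6.96 + 0.9334) = 1.443 V.
I(R3) = V_A / R3 = 1.443/6.63 = 0.2176 mA.
(Equivalently: I_total = 1.546 mA, then current-divider fraction G_k/ΣG = 0.1408.)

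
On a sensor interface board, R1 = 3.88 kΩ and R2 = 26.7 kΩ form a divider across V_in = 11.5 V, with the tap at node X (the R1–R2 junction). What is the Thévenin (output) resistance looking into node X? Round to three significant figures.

R_th ≈ 3.39 kΩ

With V_in suppressed (replaced by a short), R_th = R1 ‖ R2 = (3.880 × 26.7)/(3.880 + 26.7) = 3.388 kΩ.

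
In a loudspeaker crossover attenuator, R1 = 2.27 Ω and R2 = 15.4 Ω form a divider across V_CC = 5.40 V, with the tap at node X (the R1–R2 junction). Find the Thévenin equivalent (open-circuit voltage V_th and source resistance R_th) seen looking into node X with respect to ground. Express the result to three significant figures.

Open-circuit (no load on X): V_th = V_CC · R2/(R1 + R2) = 5.40 × 15.4/(2.270 + 15.4) = 4.706 V.
With V_CC suppressed (replaced by a short), R_th = R1 ‖ R2 = (2.270 × 15.4)/(2.270 + 15.4) = 1.978 Ω.

V_th ≈ 4.71 V, R_th ≈ 1.98 Ω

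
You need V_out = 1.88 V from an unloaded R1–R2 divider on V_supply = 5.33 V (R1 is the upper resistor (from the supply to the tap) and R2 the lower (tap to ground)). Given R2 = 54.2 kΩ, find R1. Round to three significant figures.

R1 ≈ 99.5 kΩ

V_out/V_supply = R2/(R1+R2) = 0.3527.
Rearranging, R1 = R2·(1−k)/k = 54.2 × 1.835 = 99.46 kΩ.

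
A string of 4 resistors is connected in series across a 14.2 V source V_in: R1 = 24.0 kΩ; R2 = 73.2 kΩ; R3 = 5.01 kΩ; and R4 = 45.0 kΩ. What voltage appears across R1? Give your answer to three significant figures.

ΣR = 24.0 + 73.2 + 5.01 + 45.0 = 147.2 kΩ.
Voltage divider: V = V_in · (24.00 / 147.2) = 14.2 × 0.1630 = 2.315 V.

V ≈ 2.32 V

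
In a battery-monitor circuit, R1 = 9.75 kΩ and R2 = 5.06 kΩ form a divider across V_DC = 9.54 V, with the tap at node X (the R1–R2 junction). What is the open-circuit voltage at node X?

V_th ≈ 3.26 V

Open-circuit (no load on X): V_th = V_DC · R2/(R1 + R2) = 9.54 × 5.06/(9.750 + 5.06) = 3.259 V.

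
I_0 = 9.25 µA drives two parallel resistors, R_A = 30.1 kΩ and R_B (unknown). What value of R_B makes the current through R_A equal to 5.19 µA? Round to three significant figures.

In a two-way split, I_A/I_0 = R_B/(R_A + R_B).
With f = 0.5611, R_B = R_A · f/(1−f) = 30.1 × 1.278 = 38.48 kΩ.

R_B ≈ 38.5 kΩ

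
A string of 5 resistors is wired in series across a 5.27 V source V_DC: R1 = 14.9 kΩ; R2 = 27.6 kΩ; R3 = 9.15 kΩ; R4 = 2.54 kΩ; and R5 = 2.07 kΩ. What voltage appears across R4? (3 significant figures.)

Total series resistance ΣR = 14.9 + 27.6 + 9.15 + 2.54 + 2.07 = 56.26 kΩ.
V = V_DC · R/ΣR = 5.27 × 0.04515 = 0.2379 V.

V ≈ 0.238 V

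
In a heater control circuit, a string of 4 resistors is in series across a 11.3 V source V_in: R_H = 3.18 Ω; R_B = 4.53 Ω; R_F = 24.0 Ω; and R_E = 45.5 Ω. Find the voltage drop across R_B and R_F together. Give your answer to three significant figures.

ΣR = 3.18 + 4.53 + 24.0 + 45.5 = 77.21 Ω.
R_{R_B..R_F} = 4.53 + 24.0 = 28.53 Ω.
By the voltage-divider rule, V = 11.3 × 28.53/77.21 = 4.175 V.

V ≈ 4.18 V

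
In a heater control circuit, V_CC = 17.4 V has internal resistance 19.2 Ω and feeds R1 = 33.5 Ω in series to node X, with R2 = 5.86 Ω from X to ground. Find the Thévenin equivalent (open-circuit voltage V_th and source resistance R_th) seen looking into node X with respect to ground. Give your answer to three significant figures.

V_th ≈ 1.74 V, R_th ≈ 5.27 Ω

R1' = 19.2 + 33.5 = 52.70 Ω (source resistance + R1).
Open-circuit (no load on X): V_th = V_CC · R2/(R1' + R2) = 17.4 × 5.86/(52.70 + 5.86) = 1.741 V.
Looking into X with the source shorted: R_th = R1'·R2/(R1'+R2) = 52.70 × 5.86/58.56 = 5.274 Ω.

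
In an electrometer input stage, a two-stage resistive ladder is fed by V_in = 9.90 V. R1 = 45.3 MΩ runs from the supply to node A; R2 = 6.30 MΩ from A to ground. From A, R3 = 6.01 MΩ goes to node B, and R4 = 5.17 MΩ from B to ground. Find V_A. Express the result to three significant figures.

V_A ≈ 0.809 V

Node A sees R2 in parallel with the series input of stage 2, R3 + R4 = 11.18 MΩ.
Effective lower resistance at A: R2 ‖ 11.18 = 4.029 MΩ.
V_A = 9.90 × 4.029/(45.3 + 4.029) = 0.8087 V.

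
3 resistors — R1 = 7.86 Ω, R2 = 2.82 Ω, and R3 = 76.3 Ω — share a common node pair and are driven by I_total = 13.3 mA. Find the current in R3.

I ≈ 0.352 mA

ΣG = 1/7.86 + 1/2.82 + 1/76.3 = 0.4949.
By the current-divider rule, I = I_total · G_k/ΣG = 13.3 × 0.02648 = 0.3522 mA.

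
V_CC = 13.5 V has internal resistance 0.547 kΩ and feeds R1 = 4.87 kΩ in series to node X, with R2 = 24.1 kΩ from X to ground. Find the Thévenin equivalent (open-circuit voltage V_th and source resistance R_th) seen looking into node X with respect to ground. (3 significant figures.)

R1' = 0.547 + 4.87 = 5.417 kΩ (source resistance + R1).
Open-circuit (no load on X): V_th = V_CC · R2/(R1' + R2) = 13.5 × 24.1/(5.417 + 24.1) = 11.02 V.
With V_CC suppressed (replaced by a short), R_th = R1' ‖ R2 = (5.417 × 24.1)/(5.417 + 24.1) = 4.423 kΩ.

V_th ≈ 11.0 V, R_th ≈ 4.42 kΩ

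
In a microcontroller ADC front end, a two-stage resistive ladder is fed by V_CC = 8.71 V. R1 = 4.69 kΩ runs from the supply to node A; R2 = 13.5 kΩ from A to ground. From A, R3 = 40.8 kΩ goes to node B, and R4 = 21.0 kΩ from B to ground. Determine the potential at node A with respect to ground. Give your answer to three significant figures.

V_A ≈ 6.12 V

Node A sees R2 in parallel with the series input of stage 2, R3 + R4 = 61.80 kΩ.
R2 ‖ (R3+R4) = 11.08 kΩ.
First divider: V_A = V_CC · 11.08/(4.69 + 11.08) = 6.120 V.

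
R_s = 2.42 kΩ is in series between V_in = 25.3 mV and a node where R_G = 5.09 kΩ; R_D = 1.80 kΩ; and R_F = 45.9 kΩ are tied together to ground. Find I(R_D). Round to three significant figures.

I ≈ 4.89 µA

Combine the parallel branches: R_p = (1/5.09 + 1/1.80 + 1/45.9)⁻¹ = 1.292 kΩ.
V_A = 25.3 × 1.292/3.712 = 8.807 mV.
Branch current I = V_A/R_D = 8.807/1.80 = 4.893 µA.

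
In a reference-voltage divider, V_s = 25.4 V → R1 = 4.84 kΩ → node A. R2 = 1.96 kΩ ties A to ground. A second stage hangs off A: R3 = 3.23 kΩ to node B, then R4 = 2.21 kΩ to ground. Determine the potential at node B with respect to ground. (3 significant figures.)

V_B ≈ 2.37 V

Node A sees R2 in parallel with the series input of stage 2, R3 + R4 = 5.440 kΩ.
R2 ‖ (R3+R4) = 1.441 kΩ.
First divider: V_A = V_s · 1.441/(4.84 + 1.441) = 5.827 V.
Then the unloaded second divider: V_B = V_A × R4/(R3+R4) = 5.827 × 0.4063 = 2.367 V.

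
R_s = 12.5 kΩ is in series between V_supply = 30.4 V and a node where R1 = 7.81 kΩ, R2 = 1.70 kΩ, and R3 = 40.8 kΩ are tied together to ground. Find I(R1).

I ≈ 0.379 mA

Parallel bank: R_p = 1/(1/7.81 + 1/1.70 + 1/40.8) = 1.350 kΩ.
Node voltage V_A = V_supply · R_p/(R_s + R_p) = 30.4 × 0.09747 = 2.963 V.
I(R1) = V_A / R1 = 2.963/7.81 = 0.3794 mA.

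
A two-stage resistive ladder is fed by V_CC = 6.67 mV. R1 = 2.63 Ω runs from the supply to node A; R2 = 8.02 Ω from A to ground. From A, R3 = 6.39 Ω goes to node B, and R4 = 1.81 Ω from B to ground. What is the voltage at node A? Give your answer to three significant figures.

V_A ≈ 4.05 mV

The second stage (R3 + R4 = 8.200 Ω) loads node A in parallel with R2.
Effective lower resistance at A: R2 ‖ 8.200 = 4.055 Ω.
So V_A = 6.67 × 0.6066 = 4.046 mV.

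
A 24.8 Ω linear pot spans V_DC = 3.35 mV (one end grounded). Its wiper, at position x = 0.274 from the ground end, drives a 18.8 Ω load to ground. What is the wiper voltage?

V_out ≈ 0.727 mV

Lower segment x·R_p = 6.795 Ω; upper segment (1−x)·R_p = 18.00 Ω.
(x·R_p) ‖ R_L = 4.991 Ω.
Loaded-divider output: V_out = 3.35 × 0.2170 = 0.7271 mV.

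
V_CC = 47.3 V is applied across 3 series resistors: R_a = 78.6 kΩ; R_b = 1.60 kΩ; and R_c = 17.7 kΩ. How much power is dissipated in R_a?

P ≈ 18.3 mW

The common current is I = 47.3/97.90 = 0.4831 mA.
P(R_a) = I²·R_a = (0.4831)² × 78.6 = 18.35 mW.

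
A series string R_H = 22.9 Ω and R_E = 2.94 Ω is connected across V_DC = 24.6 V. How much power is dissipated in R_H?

Series current I = V_DC/ΣR = 24.6/25.84 = 0.9520 A.
P(R_H) = I²·R_H = (0.9520)² × 22.9 = 20.75 W.

P ≈ 20.8 W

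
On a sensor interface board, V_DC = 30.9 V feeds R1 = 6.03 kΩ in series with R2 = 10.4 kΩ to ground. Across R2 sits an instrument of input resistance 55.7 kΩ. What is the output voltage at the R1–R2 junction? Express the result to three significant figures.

V_out ≈ 18.3 V

First combine the lower leg with the load: R2 ‖ R_L = 8.764 kΩ.
Now apply the divider: V_out = 30.9 × 0.5924 = 18.30 V.
(Unloaded it would be 19.6 V; the load pulls it down.)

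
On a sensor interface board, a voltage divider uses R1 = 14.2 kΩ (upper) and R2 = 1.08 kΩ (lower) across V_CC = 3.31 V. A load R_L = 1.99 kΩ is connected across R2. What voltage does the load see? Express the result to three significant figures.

R2 ‖ R_L = (1.08 × 1.99)/(1.08 + 1.99) = 0.7001 kΩ.
Then V_out = V_CC · R2'/(R1 + R2') = 3.31 × 0.7001/14.90 = 0.1555 V.
(Unloaded it would be 0.234 V; the load pulls it down.)

V_out ≈ 0.156 V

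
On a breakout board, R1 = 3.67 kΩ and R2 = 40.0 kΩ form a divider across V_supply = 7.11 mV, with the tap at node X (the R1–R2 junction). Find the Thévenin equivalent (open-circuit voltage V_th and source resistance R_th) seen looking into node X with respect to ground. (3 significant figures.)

V_th ≈ 6.51 mV, R_th ≈ 3.36 kΩ

Open-circuit (no load on X): V_th = V_supply · R2/(R1 + R2) = 7.11 × 40.0/(3.670 + 40.0) = 6.512 mV.
With V_supply suppressed (replaced by a short), R_th = R1 ‖ R2 = (3.670 × 40.0)/(3.670 + 40.0) = 3.362 kΩ.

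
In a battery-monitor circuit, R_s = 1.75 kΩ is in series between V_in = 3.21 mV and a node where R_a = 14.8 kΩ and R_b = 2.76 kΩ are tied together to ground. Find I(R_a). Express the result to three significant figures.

I ≈ 0.124 µA

Combine the parallel branches: R_p = (1/14.8 + 1/2.76)⁻¹ = 2.326 kΩ.
Node voltage V_A = V_in · R_p/(R_s + R_p) = 3.21 × 0.5707 = 1.832 mV.
Branch current I = V_A/R_a = 1.832/14.8 = 0.1238 µA.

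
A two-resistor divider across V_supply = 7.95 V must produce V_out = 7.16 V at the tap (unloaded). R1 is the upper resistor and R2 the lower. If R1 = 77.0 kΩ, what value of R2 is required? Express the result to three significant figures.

R2 ≈ 698 kΩ

Required fraction k = V_out/V_supply = 0.9006.
Rearranging, R2 = R1·k/(1−k) = 77.0 × 9.063 = 697.9 kΩ.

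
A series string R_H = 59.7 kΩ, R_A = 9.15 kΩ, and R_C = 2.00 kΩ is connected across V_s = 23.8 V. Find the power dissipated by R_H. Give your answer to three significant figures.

The common current is I = 23.8/70.85 = 0.3359 mA.
P(R_H) = I²·R_H = (0.3359)² × 59.7 = 6.737 mW.

P ≈ 6.74 mW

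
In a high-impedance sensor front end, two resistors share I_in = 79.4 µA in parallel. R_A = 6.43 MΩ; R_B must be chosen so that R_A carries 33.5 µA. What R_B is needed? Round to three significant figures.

The fraction through R_A equals R_B/(R_A+R_B).
33.5/79.4 = R_B/(R_A + R_B) → R_B = R_A · (0.4219)/(1 − 0.4219) = 6.43 × 0.7298 = 4.693 MΩ.

R_B ≈ 4.69 MΩ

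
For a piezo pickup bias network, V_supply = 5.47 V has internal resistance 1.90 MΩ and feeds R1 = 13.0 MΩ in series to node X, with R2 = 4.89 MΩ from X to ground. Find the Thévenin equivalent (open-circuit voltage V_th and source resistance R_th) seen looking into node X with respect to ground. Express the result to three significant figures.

R1' = 1.90 + 13.0 = 14.90 MΩ (source resistance + R1).
V_th is the unloaded tap voltage: V_supply · R2/(R1'+R2) = 5.47 × 0.2471 = 1.352 V.
With V_supply suppressed (replaced by a short), R_th = R1' ‖ R2 = (14.90 × 4.89)/(14.90 + 4.89) = 3.682 MΩ.

V_th ≈ 1.35 V, R_th ≈ 3.68 MΩ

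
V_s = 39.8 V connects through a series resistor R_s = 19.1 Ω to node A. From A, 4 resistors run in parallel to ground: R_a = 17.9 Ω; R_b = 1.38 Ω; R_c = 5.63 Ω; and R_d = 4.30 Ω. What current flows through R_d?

Parallel bank: R_p = 1/(1/17.9 + 1/1.38 + 1/5.63 + 1/4.30) = 0.8399 Ω.
V_A by voltage divider: V_A = 39.8 × 0.8399/(19.1 + 0.8399) = 1.676 V.
I(R_d) = V_A / R_d = 1.676/4.30 = 0.3898 A.

I ≈ 0.390 A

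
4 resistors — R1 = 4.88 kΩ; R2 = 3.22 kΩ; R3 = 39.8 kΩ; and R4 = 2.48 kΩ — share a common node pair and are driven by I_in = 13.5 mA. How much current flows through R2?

I ≈ 4.44 mA

Total conductance ΣG = 1/4.88 + 1/3.22 + 1/39.8 + 1/2.48 = 0.9438 (units of 1/kΩ).
R2 takes the fraction G_k/ΣG = 0.3106/0.9438 = 0.3290, so I = 13.5 × 0.3290 = 4.442 mA.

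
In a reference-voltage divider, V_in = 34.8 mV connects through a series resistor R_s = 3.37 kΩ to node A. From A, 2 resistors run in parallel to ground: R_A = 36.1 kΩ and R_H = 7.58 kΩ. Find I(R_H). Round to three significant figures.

I ≈ 2.99 µA

Combine the parallel branches: R_p = (1/36.1 + 1/7.58)⁻¹ = 6.265 kΩ.
V_A by voltage divider: V_A = 34.8 × 6.265/(3.37 + 6.265) = 22.63 mV.
I(R_H) = V_A / R_H = 22.63/7.58 = 2.985 µA.
(Check via current divider: I_total = 3.612 µA; share G_k/ΣG = 0.8265 → same result.)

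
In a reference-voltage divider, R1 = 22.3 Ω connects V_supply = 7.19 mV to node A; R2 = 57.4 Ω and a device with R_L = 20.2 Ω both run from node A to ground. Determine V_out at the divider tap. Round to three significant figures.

First combine the lower leg with the load: R2 ‖ R_L = 14.94 Ω.
Then V_out = V_supply · R2'/(R1 + R2') = 7.19 × 14.94/37.24 = 2.885 mV.

V_out ≈ 2.88 mV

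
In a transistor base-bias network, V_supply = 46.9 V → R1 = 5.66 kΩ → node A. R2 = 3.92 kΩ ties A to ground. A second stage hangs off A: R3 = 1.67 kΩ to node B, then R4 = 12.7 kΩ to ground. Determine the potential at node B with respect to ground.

Looking into the second stage from A: R3 + R4 = 14.37 kΩ appears in parallel with R2.
Effective lower resistance at A: R2 ‖ 14.37 = 3.080 kΩ.
So V_A = 46.9 × 0.3524 = 16.53 V.
V_B = V_A × 0.8838 = 14.61 V.

V_B ≈ 14.6 V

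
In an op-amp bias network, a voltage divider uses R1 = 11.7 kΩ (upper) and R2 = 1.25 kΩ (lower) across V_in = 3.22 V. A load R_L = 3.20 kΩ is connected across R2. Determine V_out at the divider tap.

V_out ≈ 0.230 V

R2 ‖ R_L = (1.25 × 3.20)/(1.25 + 3.20) = 0.8989 kΩ.
Then V_out = V_in · R2'/(R1 + R2') = 3.22 × 0.8989/12.60 = 0.2297 V.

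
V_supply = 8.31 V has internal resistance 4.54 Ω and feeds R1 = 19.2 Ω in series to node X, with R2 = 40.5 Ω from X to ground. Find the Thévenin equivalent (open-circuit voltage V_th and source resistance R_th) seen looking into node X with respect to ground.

V_th ≈ 5.24 V, R_th ≈ 15.0 Ω

R1' = 4.54 + 19.2 = 23.74 Ω (source resistance + R1).
Open-circuit (no load on X): V_th = V_supply · R2/(R1' + R2) = 8.31 × 40.5/(23.74 + 40.5) = 5.239 V.
Looking into X with the source shorted: R_th = R1'·R2/(R1'+R2) = 23.74 × 40.5/64.24 = 14.97 Ω.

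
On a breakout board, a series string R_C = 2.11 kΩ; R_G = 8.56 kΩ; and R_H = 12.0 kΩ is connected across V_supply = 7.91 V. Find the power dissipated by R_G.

P ≈ 1.04 mW

The common current is I = 7.91/22.67 = 0.3489 mA.
P = I²R = 0.1217 × 8.56 = 1.042 mW.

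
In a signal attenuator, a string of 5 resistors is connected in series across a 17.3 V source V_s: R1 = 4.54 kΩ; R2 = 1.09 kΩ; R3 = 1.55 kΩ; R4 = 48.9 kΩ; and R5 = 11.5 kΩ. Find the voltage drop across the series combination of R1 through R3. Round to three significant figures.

V ≈ 1.84 V

Total series resistance ΣR = 4.54 + 1.09 + 1.55 + 48.9 + 11.5 = 67.58 kΩ.
R_{R1..R3} = 4.54 + 1.09 + 1.55 = 7.180 kΩ.
By the voltage-divider rule, V = 17.3 × 7.180/67.58 = 1.838 V.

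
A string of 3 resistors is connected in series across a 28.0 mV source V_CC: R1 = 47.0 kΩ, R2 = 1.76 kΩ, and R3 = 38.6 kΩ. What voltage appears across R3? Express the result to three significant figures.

V ≈ 12.4 mV

ΣR = 47.0 + 1.76 + 38.6 = 87.36 kΩ.
V = V_CC · R/ΣR = 28.0 × 0.4418 = 12.37 mV.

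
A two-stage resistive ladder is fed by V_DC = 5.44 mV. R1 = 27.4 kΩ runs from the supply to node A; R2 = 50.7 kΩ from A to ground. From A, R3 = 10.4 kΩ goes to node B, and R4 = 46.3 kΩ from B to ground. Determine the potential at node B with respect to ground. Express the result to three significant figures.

Node A sees R2 in parallel with the series input of stage 2, R3 + R4 = 56.70 kΩ.
Effective lower resistance at A: R2 ‖ 56.70 = 26.77 kΩ.
First divider: V_A = V_DC · 26.77/(27.4 + 26.77) = 2.688 mV.
Stage 2 is unloaded, so V_B = V_A · R4/(R3+R4) = 2.688 × 46.3/56.70 = 2.195 mV.

V_B ≈ 2.20 mV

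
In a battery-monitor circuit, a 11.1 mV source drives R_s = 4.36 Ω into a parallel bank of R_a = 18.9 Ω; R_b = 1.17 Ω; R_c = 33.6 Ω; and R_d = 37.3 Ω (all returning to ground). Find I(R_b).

I ≈ 1.82 mA

Combine the parallel branches: R_p = (1/18.9 + 1/1.17 + 1/33.6 + 1/37.3)⁻¹ = 1.037 Ω.
V_A = 11.1 × 1.037/5.397 = 2.133 mV.
I(R_b) = V_A / R_b = 2.133/1.17 = 1.823 mA.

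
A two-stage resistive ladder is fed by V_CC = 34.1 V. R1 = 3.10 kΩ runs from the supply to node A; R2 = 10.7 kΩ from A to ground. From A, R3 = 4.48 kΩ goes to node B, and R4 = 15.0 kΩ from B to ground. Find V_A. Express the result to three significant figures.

The second stage (R3 + R4 = 19.48 kΩ) loads node A in parallel with R2.
Effective lower resistance at A: R2 ‖ 19.48 = 6.906 kΩ.
So V_A = 34.1 × 0.6902 = 23.54 V.

V_A ≈ 23.5 V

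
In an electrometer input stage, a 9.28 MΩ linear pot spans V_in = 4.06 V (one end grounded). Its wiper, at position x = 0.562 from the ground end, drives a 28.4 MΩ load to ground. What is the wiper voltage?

The pot divides into 4.065 MΩ above the wiper and 5.215 MΩ below.
Lower segment in parallel with the load: 5.215 ‖ 28.4 = 4.406 MΩ.
Loaded-divider output: V_out = 4.06 × 0.5202 = 2.112 V.

V_out ≈ 2.11 V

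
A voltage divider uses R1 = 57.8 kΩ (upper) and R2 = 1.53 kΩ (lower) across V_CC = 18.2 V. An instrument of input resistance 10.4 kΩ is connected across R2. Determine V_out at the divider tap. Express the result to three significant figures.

V_out ≈ 0.411 V

First combine the lower leg with the load: R2 ‖ R_L = 1.334 kΩ.
Then V_out = V_CC · R2'/(R1 + R2') = 18.2 × 1.334/59.13 = 0.4105 V.
(Unloaded it would be 0.469 V; the load pulls it down.)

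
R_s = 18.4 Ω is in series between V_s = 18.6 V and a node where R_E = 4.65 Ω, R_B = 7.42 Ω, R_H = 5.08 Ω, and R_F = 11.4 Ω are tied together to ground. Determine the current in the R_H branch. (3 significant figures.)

I ≈ 0.289 A

Equivalent of the parallel group: R_p = 1.576 Ω.
V_A = 18.6 × 1.576/19.98 = 1.468 V.
Branch current I = V_A/R_H = 1.468/5.08 = 0.2889 A.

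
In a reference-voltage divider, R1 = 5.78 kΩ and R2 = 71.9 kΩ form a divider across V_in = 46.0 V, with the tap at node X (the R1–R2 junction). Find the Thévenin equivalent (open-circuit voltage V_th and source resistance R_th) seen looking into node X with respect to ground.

With X open, the divider is unloaded: V_th = 46.0 × 71.9/77.68 = 42.58 V.
Looking into X with the source shorted: R_th = R1·R2/(R1+R2) = 5.780 × 71.9/77.68 = 5.350 kΩ.

V_th ≈ 42.6 V, R_th ≈ 5.35 kΩ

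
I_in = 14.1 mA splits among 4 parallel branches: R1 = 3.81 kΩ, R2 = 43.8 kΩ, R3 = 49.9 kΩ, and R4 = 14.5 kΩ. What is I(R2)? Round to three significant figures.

Total conductance ΣG = 1/3.81 + 1/43.8 + 1/49.9 + 1/14.5 = 0.3743 (units of 1/kΩ).
Current divider: I(R2) = I_in · G_k/ΣG = 14.1 × (0.02283/0.3743) = 14.1 × 0.06100 = 0.8600 mA.

I ≈ 0.860 mA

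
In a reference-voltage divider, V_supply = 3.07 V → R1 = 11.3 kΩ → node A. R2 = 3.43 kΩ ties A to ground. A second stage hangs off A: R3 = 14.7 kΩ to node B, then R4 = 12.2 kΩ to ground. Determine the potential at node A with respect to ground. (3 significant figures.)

V_A ≈ 0.651 V

The second stage (R3 + R4 = 26.90 kΩ) loads node A in parallel with R2.
R2 ‖ (R3+R4) = 3.042 kΩ.
First divider: V_A = V_supply · 3.042/(11.3 + 3.042) = 0.6512 V.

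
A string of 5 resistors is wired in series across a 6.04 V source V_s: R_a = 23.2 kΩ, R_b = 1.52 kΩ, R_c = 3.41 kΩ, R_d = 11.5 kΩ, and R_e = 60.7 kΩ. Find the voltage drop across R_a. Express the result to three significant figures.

V ≈ 1.40 V

ΣR = 23.2 + 1.52 + 3.41 + 11.5 + 60.7 = 100.3 kΩ.
V = V_s · R/ΣR = 6.04 × 0.2312 = 1.397 V.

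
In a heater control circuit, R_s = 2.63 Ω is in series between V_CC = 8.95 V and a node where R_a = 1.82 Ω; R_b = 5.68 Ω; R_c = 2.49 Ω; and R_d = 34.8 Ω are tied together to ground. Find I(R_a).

Equivalent of the parallel group: R_p = 0.8652 Ω.
Node voltage V_A = V_CC · R_p/(R_s + R_p) = 8.95 × 0.2475 = 2.215 V.
Branch current I = V_A/R_a = 2.215/1.82 = 1.217 A.
(Equivalently: I_total = 2.561 A, then current-divider fraction G_k/ΣG = 0.4754.)

I ≈ 1.22 A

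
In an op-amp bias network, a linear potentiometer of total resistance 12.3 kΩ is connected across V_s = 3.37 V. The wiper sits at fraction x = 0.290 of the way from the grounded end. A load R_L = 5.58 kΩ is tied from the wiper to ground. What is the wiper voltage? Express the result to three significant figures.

Lower segment x·R_p = 3.567 kΩ; upper segment (1−x)·R_p = 8.733 kΩ.
Lower segment in parallel with the load: 3.567 ‖ 5.58 = 2.176 kΩ.
Then V_out = V_s · 2.176/(8.733 + 2.176) = 0.6722 V.
(Unloaded: V_out = x·V_s = 0.977 V.)

V_out ≈ 0.672 V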